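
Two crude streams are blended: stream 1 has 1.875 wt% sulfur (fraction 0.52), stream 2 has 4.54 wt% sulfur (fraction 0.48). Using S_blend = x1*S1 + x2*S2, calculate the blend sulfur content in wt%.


Linear sulfur blending: S_blend = x1*S1 + x2*S2
Contribution 1: 0.52 * 1.875 = 0.975 wt%
Contribution 2: 0.48 * 4.54 = 2.1792 wt%
S_blend = 0.975 + 2.1792 = 3.1542

3.1542 wt%


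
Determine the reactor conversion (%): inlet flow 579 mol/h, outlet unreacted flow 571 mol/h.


X = (F_in - F_out) / F_in * 100
Moles reacted = 579 - 571 = 8
X = 8 / 579 * 100
= 0.01382 * 100
= 1.382 %

1.382 %


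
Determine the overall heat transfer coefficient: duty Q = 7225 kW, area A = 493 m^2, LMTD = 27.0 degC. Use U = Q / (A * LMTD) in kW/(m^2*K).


From Q = U*A*LMTD, U = Q / (A * LMTD)
U = 7225 / (493 * 27.0) = 7225 / 13311 = 0.5428

0.5428 kW/(m^2*K)


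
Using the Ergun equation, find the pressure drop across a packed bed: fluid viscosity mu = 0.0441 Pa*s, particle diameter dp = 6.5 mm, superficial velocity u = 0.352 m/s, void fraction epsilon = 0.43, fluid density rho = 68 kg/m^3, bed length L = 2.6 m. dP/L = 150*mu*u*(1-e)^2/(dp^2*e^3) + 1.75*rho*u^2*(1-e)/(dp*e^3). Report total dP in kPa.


dp = 6.5 mm = 0.0065 m
Viscous term = 150*0.0441*0.352*(1-0.43)^2 / (0.0065^2*0.43^3) = 225211
Inertial term = 1.75*68*0.352^2*(1-0.43) / (0.0065*0.43^3) = 16262.5
dP/L = 225211 + 16262.5 = 241474 Pa/m
dP = 241474 * 2.6 / 1000 = 627.8 kPa

627.8 kPa


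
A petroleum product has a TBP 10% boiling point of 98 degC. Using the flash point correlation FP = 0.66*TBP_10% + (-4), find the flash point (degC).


FP = 0.66 * 98 + (-4) = 60.68

60.68 degC


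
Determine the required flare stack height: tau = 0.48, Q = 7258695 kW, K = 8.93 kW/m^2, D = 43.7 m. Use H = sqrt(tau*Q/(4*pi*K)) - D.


tau*Q/(4*pi*K) = 0.48 * 7258695 / (4 * pi * 8.93) = 31048.3
sqrt(31048.3) = 176.205
H = 176.205 - 43.7 = 132.5

132.5 m


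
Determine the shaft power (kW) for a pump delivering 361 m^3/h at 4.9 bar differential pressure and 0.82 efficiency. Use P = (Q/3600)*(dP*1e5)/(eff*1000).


Q = 361 / 3600 = 0.100278 m^3/s
P = 0.100278 * (4.9 * 1e5) / 0.82 / 1000 = 59.92

59.92 kW


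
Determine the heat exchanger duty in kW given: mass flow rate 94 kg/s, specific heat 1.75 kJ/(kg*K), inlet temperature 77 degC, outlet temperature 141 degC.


Q = m_dot * cp * delta_T
delta_T = 141 - 77 = 64 K
Q = 94 * 1.75 * 64
= 164.5 * 64
= 10528 kW

10528 kW


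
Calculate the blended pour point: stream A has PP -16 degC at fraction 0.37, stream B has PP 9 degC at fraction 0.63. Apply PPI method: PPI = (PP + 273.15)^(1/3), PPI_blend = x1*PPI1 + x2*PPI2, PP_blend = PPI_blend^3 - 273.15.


PPI_1 = (-16 + 273.15)^(1/3) = 6.359098
PPI_2 = (9 + 273.15)^(1/3) = 6.558835
PPI_blend = 0.37 * 6.359098 + 0.63 * 6.558835 = 6.484932
PP_blend = 6.484932^3 - 273.15 = 272.7196 - 273.15 = -0.43

-0.43 degC


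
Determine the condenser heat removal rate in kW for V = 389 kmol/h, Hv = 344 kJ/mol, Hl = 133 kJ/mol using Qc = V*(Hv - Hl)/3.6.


Qc = 389 * (344 - 133) / 3.6 = 389 * 211 / 3.6 = 22800

22800 kW


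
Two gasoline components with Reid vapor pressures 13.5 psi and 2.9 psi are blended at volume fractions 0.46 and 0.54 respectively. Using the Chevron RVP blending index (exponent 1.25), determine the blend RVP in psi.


Chevron index: RVP_blend = (sum xi*RVPi^1.25)^(1/1.25)
RVP^1.25 terms: 0.46 * 13.5^1.25 + 0.54 * 2.9^1.25 = 13.9471
RVP_blend = 13.9471^(1/1.25) = 8.234

8.234 psi


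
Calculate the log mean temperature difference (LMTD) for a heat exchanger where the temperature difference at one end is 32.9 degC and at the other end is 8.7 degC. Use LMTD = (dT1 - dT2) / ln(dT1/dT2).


LMTD = (dT1 - dT2) / ln(dT1/dT2)
= (32.9 - 8.7) / ln(32.9 / 8.7) = 24.2 / 1.33015 = 18.19

18.19 degC


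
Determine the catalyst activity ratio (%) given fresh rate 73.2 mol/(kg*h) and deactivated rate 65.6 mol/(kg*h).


Activity (%) = (rate_used / rate_fresh) * 100
rate_used = 65.6, rate_fresh = 73.2
= (65.6 / 73.2) * 100
= 0.8962 * 100 = 89.62

89.62 %


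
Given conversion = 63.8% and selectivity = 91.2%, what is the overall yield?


Overall yield = conversion (%) * selectivity (%) / 100
Conversion = 63.8%, Selectivity = 91.2%
Y = 63.8 * 91.2 / 100
= 58.1856 %

58.1856 %


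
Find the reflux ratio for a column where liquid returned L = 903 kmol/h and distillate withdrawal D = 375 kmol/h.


Reflux ratio definition: R = L / D (liquid returned / distillate withdrawn)
L = 903 kmol/h, D = 375 kmol/h
R = 903 / 375 = 2.408

2.408


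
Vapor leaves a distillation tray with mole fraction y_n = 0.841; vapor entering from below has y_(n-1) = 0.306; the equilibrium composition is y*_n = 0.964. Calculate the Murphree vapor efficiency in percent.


Murphree vapor efficiency: EMV = (y_n - y_(n-1)) / (y*_n - y_(n-1)) * 100
EMV = (0.841 - 0.306) / (0.964 - 0.306) * 100 = 0.535 / 0.658 * 100 = 81.31

81.31 %


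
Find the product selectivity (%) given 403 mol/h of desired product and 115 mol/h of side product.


Selectivity = desired / (desired + undesired) * 100
Total products = 403 + 115 = 518 mol/h
S = 403 / 518 * 100
= 0.7780 * 100
= 77.80 %

77.80 %


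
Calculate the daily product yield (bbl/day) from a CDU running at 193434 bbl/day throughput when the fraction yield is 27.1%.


Crude throughput = 193434 bbl/day
Fraction yield = 27.1%
yield = throughput * fraction / 100
yield = 193434 * 27.1 / 100 = 52420.614

52420.614 bbl/day


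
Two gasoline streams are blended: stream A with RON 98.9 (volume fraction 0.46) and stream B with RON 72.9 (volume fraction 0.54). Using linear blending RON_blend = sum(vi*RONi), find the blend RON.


Linear blending: RON_blend = sum(vi * RONi)
Contribution 1: 0.46 * 98.9 = 45.494
Contribution 2: 0.54 * 72.9 = 39.366
RON_blend = 45.494 + 39.366 = 84.86

84.86


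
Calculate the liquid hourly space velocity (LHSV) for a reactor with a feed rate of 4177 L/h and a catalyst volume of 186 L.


LHSV = volumetric feed rate / catalyst volume
= 4177 L/h / 186 L
= 22.46 h^-1

22.46 h^-1


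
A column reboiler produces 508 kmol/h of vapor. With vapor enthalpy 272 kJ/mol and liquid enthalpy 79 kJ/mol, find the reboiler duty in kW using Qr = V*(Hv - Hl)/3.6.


Qr = 508 * (272 - 79) / 3.6 = 508 * 193 / 3.6 = 27230

27230 kW


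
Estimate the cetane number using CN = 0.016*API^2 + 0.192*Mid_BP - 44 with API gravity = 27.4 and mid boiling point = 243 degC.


CN = 0.016 * 27.4^2 + 0.192 * 243 - 44
CN = 12.01216 + 46.656 - 44 = 14.66816

14.66816


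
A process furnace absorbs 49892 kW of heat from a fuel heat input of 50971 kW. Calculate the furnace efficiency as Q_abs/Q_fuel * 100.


Furnace efficiency = Q_absorbed / Q_fuel * 100
= 49892 / 50971 * 100 = 97.88

97.88 %


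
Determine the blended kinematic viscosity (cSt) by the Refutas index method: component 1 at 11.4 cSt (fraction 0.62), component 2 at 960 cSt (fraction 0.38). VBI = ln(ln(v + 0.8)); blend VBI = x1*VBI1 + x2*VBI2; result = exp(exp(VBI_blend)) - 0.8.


Refutas method: VBN_i = 14.534*ln(ln(visc_i + 0.8)) + 10.975, blended linearly by mass fraction; since VBN is linear in VBI_i = ln(ln(visc_i + 0.8)) and the fractions sum to 1, blend VBI directly: visc = exp(exp(VBI_blend)) - 0.8
VBI_1 = ln(ln(11.4 + 0.8)) = 0.916865
VBI_2 = ln(ln(960 + 0.8)) = 1.92684
VBI_blend = 0.62 * 0.916865 + 0.38 * 1.92684 = 1.30066
visc_blend = exp(exp(1.30066)) - 0.8 = 38.52

38.52 cSt


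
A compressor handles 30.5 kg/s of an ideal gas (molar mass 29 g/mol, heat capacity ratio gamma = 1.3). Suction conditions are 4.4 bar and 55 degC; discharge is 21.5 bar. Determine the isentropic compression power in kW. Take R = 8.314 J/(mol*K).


Isentropic work: W = m*(gamma/(gamma-1))*(R*T1/MW)*((P2/P1)^((gamma-1)/gamma) - 1)
T1 = 55 + 273.15 = 328.15 K
Pressure ratio = 21.5 / 4.4 = 4.88636
Exponent = (1.3 - 1)/1.3 = 0.230769
(P2/P1)^exp - 1 = 4.88636^0.230769 - 1 = 0.442104
W = 30.5 * 1.3 / 0.3 * 8.314 * 328.15 / 29 * 0.442104 = 5497

5497 kW


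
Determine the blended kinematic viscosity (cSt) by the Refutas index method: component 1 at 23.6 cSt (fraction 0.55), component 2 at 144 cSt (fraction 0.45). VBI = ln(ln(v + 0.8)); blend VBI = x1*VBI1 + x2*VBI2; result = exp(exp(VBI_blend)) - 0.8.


Refutas method: VBN_i = 14.534*ln(ln(visc_i + 0.8)) + 10.975, blended linearly by mass fraction; since VBN is linear in VBI_i = ln(ln(visc_i + 0.8)) and the fractions sum to 1, blend VBI directly: visc = exp(exp(VBI_blend)) - 0.8
VBI_1 = ln(ln(23.6 + 0.8)) = 1.16146
VBI_2 = ln(ln(144 + 0.8)) = 1.6045
VBI_blend = 0.55 * 1.16146 + 0.45 * 1.6045 = 1.36083
visc_blend = exp(exp(1.36083)) - 0.8 = 48.57

48.57 cSt


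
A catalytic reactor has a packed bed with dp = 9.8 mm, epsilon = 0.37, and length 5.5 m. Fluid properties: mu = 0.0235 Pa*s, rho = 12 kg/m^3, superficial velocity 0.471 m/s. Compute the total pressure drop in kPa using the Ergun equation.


dp = 9.8 mm = 0.0098 m
Viscous term = 150*0.0235*0.471*(1-0.37)^2 / (0.0098^2*0.37^3) = 135458
Inertial term = 1.75*12*0.471^2*(1-0.37) / (0.0098*0.37^3) = 5912.49
dP/L = 135458 + 5912.49 = 141370 Pa/m
dP = 141370 * 5.5 / 1000 = 777.5 kPa

777.5 kPa


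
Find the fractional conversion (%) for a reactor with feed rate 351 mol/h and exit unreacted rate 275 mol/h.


X = (F_in - F_out) / F_in * 100
Moles reacted = 351 - 275 = 76
X = 76 / 351 * 100
= 0.2165 * 100
= 21.65 %

21.65 %


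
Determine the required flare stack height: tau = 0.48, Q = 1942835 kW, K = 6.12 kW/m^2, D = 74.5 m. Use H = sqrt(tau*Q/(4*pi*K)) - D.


tau*Q/(4*pi*K) = 0.48 * 1942835 / (4 * pi * 6.12) = 12126
sqrt(12126) = 110.118
H = 110.118 - 74.5 = 35.62

35.62 m


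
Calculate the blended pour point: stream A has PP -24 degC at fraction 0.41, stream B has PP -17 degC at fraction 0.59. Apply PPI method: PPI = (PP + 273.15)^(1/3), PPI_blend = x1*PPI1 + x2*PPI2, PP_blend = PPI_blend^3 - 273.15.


PPI_1 = (-24 + 273.15)^(1/3) = 6.292458
PPI_2 = (-17 + 273.15)^(1/3) = 6.350844
PPI_blend = 0.41 * 6.292458 + 0.59 * 6.350844 = 6.326906
PP_blend = 6.326906^3 - 273.15 = 253.2644 - 273.15 = -19.89

-19.89 degC


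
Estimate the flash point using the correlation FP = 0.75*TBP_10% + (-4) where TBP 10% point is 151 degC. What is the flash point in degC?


FP = 0.75 * 151 + (-4) = 109.25

109.25 degC


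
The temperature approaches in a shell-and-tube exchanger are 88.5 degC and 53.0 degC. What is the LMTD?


LMTD = (dT1 - dT2) / ln(dT1/dT2)
= (88.5 - 53.0) / ln(88.5 / 53.0) = 35.5 / 0.512711 = 69.24

69.24 degC


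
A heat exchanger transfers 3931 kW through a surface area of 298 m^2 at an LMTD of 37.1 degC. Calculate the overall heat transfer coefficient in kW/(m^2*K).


From Q = U*A*LMTD, U = Q / (A * LMTD)
U = 3931 / (298 * 37.1) = 3931 / 11055.8 = 0.3556

0.3556 kW/(m^2*K)


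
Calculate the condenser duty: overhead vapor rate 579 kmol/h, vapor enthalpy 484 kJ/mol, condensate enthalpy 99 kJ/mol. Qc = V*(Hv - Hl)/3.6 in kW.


Qc = 579 * (484 - 99) / 3.6 = 579 * 385 / 3.6 = 61920

61920 kW


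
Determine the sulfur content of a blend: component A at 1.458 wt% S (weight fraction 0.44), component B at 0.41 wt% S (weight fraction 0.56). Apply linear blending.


Linear sulfur blending: S_blend = x1*S1 + x2*S2
Contribution 1: 0.44 * 1.458 = 0.64152 wt%
Contribution 2: 0.56 * 0.41 = 0.2296 wt%
S_blend = 0.64152 + 0.2296 = 0.87112

0.87112 wt%


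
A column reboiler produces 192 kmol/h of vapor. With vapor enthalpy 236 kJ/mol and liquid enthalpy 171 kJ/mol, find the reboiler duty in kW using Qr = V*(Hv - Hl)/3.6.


Qr = 192 * (236 - 171) / 3.6 = 192 * 65 / 3.6 = 3467

3467 kW


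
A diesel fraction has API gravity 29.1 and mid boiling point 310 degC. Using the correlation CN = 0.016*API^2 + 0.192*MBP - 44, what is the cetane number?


CN = 0.016 * 29.1^2 + 0.192 * 310 - 44
CN = 13.54896 + 59.52 - 44 = 29.06896

29.06896


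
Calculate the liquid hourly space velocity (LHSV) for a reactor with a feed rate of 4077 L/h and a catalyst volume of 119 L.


LHSV = volumetric feed rate / catalyst volume
= 4077 L/h / 119 L
= 34.26 h^-1

34.26 h^-1


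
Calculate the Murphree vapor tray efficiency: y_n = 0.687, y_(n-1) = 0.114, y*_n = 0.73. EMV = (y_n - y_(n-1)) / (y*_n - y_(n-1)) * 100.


Murphree vapor efficiency: EMV = (y_n - y_(n-1)) / (y*_n - y_(n-1)) * 100
EMV = (0.687 - 0.114) / (0.73 - 0.114) * 100 = 0.573 / 0.616 * 100 = 93.02

93.02 %


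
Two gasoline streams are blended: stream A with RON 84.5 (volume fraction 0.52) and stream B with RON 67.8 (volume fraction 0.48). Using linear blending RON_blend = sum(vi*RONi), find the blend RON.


Linear blending: RON_blend = sum(vi * RONi)
Contribution 1: 0.52 * 84.5 = 43.94
Contribution 2: 0.48 * 67.8 = 32.544
RON_blend = 43.94 + 32.544 = 76.484

76.484


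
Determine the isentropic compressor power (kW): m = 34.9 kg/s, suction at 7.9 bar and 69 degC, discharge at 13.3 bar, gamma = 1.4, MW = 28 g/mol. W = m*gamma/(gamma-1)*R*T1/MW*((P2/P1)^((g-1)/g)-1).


Isentropic work: W = m*(gamma/(gamma-1))*(R*T1/MW)*((P2/P1)^((gamma-1)/gamma) - 1)
T1 = 69 + 273.15 = 342.15 K
Pressure ratio = 13.3 / 7.9 = 1.68354
Exponent = (1.4 - 1)/1.4 = 0.285714
(P2/P1)^exp - 1 = 1.68354^0.285714 - 1 = 0.160473
W = 34.9 * 1.4 / 0.4 * 8.314 * 342.15 / 28 * 0.160473 = 1991

1991 kW


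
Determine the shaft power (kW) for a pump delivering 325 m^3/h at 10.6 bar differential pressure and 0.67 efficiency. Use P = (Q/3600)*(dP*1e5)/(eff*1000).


Q = 325 / 3600 = 0.0902778 m^3/s
P = 0.0902778 * (10.6 * 1e5) / 0.67 / 1000 = 142.8

142.8 kW


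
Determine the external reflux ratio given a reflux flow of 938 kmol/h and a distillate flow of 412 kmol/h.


Reflux ratio definition: R = L / D (liquid returned / distillate withdrawn)
L = 938 kmol/h, D = 412 kmol/h
R = 938 / 412 = 2.277

2.277


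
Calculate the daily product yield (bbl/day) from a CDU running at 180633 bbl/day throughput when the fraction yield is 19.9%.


Crude throughput = 180633 bbl/day
Fraction yield = 19.9%
yield = throughput * fraction / 100
yield = 180633 * 19.9 / 100 = 35945.967

35945.967 bbl/day


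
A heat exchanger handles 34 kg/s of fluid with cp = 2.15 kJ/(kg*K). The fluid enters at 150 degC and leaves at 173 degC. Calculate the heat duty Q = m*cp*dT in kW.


Q = m_dot * cp * delta_T
delta_T = 173 - 150 = 23 K
Q = 34 * 2.15 * 23
= 73.1 * 23
= 1681.3 kW

1681.3 kW


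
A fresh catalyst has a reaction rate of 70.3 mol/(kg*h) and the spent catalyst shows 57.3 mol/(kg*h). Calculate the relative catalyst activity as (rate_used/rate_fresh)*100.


Activity (%) = (rate_used / rate_fresh) * 100
rate_used = 57.3, rate_fresh = 70.3
= (57.3 / 70.3) * 100
= 0.8151 * 100 = 81.51

81.51 %


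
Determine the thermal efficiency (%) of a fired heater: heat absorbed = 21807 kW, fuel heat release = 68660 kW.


Furnace efficiency = Q_absorbed / Q_fuel * 100
= 21807 / 68660 * 100 = 31.76

31.76 %


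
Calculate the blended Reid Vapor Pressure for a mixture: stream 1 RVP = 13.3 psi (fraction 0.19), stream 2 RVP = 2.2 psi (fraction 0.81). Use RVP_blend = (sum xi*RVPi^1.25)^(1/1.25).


Chevron index: RVP_blend = (sum xi*RVPi^1.25)^(1/1.25)
RVP^1.25 terms: 0.19 * 13.3^1.25 + 0.81 * 2.2^1.25 = 6.99606
RVP_blend = 6.99606^(1/1.25) = 4.741

4.741 psi


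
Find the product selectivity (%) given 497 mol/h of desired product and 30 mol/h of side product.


Selectivity = desired / (desired + undesired) * 100
Total products = 497 + 30 = 527 mol/h
S = 497 / 527 * 100
= 0.9431 * 100
= 94.31 %

94.31 %


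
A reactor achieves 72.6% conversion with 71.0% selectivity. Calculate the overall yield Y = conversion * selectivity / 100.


Overall yield = conversion (%) * selectivity (%) / 100
Conversion = 72.6%, Selectivity = 71.0%
Y = 72.6 * 71.0 / 100
= 51.546 %

51.546 %


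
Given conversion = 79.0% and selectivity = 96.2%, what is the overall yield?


Overall yield = conversion (%) * selectivity (%) / 100
Conversion = 79.0%, Selectivity = 96.2%
Y = 79.0 * 96.2 / 100
= 75.998 %

75.998 %


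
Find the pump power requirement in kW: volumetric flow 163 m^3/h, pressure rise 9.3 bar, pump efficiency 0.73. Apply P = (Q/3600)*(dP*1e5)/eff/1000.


Q = 163 / 3600 = 0.0452778 m^3/s
P = 0.0452778 * (9.3 * 1e5) / 0.73 / 1000 = 57.68

57.68 kW


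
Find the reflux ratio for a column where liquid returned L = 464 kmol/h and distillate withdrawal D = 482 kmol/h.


Reflux ratio definition: R = L / D (liquid returned / distillate withdrawn)
L = 464 kmol/h, D = 482 kmol/h
R = 464 / 482 = 0.9627

0.9627


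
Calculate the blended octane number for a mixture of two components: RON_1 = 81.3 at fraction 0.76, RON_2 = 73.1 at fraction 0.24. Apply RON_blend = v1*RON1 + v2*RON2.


Linear blending: RON_blend = sum(vi * RONi)
Contribution 1: 0.76 * 81.3 = 61.788
Contribution 2: 0.24 * 73.1 = 17.544
RON_blend = 61.788 + 17.544 = 79.332

79.332


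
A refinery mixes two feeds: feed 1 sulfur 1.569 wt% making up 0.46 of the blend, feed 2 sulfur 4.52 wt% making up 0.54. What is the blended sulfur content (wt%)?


Linear sulfur blending: S_blend = x1*S1 + x2*S2
Contribution 1: 0.46 * 1.569 = 0.72174 wt%
Contribution 2: 0.54 * 4.52 = 2.4408 wt%
S_blend = 0.72174 + 2.4408 = 3.16254

3.16254 wt%


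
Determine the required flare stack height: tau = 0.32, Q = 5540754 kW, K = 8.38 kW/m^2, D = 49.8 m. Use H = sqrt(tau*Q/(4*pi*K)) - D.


tau*Q/(4*pi*K) = 0.32 * 5540754 / (4 * pi * 8.38) = 16837
sqrt(16837) = 129.757
H = 129.757 - 49.8 = 79.96

79.96 m


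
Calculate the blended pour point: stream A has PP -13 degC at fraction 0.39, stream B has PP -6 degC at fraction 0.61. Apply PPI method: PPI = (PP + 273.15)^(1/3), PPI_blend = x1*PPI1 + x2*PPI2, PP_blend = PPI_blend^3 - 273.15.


PPI_1 = (-13 + 273.15)^(1/3) = 6.383731
PPI_2 = (-6 + 273.15)^(1/3) = 6.440482
PPI_blend = 0.39 * 6.383731 + 0.61 * 6.440482 = 6.418349
PP_blend = 6.418349^3 - 273.15 = 264.4052 - 273.15 = -8.74

-8.74 degC


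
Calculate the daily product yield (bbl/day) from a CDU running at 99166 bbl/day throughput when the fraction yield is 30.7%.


Crude throughput = 99166 bbl/day
Fraction yield = 30.7%
yield = throughput * fraction / 100
yield = 99166 * 30.7 / 100 = 30443.962

30443.962 bbl/day


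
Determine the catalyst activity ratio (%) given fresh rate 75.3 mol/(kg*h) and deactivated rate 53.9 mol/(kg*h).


Activity (%) = (rate_used / rate_fresh) * 100
rate_used = 53.9, rate_fresh = 75.3
= (53.9 / 75.3) * 100
= 0.7158 * 100 = 71.58

71.58 %


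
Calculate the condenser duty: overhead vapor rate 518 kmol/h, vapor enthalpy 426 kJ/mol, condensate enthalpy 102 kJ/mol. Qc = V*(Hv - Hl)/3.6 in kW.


Qc = 518 * (426 - 102) / 3.6 = 518 * 324 / 3.6 = 46620

46620 kW


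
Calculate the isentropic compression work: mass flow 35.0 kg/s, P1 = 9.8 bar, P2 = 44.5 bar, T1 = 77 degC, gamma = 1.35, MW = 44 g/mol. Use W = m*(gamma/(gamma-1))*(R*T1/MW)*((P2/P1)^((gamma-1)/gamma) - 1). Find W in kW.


Isentropic work: W = m*(gamma/(gamma-1))*(R*T1/MW)*((P2/P1)^((gamma-1)/gamma) - 1)
T1 = 77 + 273.15 = 350.15 K
Pressure ratio = 44.5 / 9.8 = 4.54082
Exponent = (1.35 - 1)/1.35 = 0.259259
(P2/P1)^exp - 1 = 4.54082^0.259259 - 1 = 0.480362
W = 35.0 * 1.35 / 0.35 * 8.314 * 350.15 / 44 * 0.480362 = 4291

4291 kW


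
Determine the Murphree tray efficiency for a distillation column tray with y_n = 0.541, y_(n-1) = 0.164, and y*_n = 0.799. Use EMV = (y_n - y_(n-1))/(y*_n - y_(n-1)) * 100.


Murphree vapor efficiency: EMV = (y_n - y_(n-1)) / (y*_n - y_(n-1)) * 100
EMV = (0.541 - 0.164) / (0.799 - 0.164) * 100 = 0.377 / 0.635 * 100 = 59.37

59.37 %


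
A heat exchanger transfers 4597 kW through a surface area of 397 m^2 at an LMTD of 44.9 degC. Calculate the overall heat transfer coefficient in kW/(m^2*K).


From Q = U*A*LMTD, U = Q / (A * LMTD)
U = 4597 / (397 * 44.9) = 4597 / 17825.3 = 0.2579

0.2579 kW/(m^2*K)


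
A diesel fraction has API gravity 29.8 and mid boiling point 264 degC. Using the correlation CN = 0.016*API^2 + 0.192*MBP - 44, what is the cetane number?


CN = 0.016 * 29.8^2 + 0.192 * 264 - 44
CN = 14.20864 + 50.688 - 44 = 20.89664

20.89664


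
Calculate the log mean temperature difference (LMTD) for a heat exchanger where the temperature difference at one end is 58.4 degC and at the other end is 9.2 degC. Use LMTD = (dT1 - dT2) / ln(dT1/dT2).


LMTD = (dT1 - dT2) / ln(dT1/dT2)
= (58.4 - 9.2) / ln(58.4 / 9.2) = 49.2 / 1.84811 = 26.62

26.62 degC


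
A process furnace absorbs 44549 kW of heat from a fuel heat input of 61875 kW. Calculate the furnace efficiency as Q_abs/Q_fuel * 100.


Furnace efficiency = Q_absorbed / Q_fuel * 100
= 44549 / 61875 * 100 = 72.00

72.00 %


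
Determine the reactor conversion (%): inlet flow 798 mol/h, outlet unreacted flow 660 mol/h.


X = (F_in - F_out) / F_in * 100
Moles reacted = 798 - 660 = 138
X = 138 / 798 * 100
= 0.1729 * 100
= 17.29 %

17.29 %


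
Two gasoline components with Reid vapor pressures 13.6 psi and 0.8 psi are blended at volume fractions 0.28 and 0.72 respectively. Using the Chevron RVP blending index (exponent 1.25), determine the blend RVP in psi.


Chevron index: RVP_blend = (sum xi*RVPi^1.25)^(1/1.25)
RVP^1.25 terms: 0.28 * 13.6^1.25 + 0.72 * 0.8^1.25 = 7.85751
RVP_blend = 7.85751^(1/1.25) = 5.203

5.203 psi


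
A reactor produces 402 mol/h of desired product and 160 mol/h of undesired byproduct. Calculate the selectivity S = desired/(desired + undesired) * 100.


Selectivity = desired / (desired + undesired) * 100
Total products = 402 + 160 = 562 mol/h
S = 402 / 562 * 100
= 0.7153 * 100
= 71.53 %

71.53 %


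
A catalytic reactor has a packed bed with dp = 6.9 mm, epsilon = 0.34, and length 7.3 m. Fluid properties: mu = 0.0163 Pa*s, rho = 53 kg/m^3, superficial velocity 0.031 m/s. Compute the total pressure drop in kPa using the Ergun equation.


dp = 6.9 mm = 0.0069 m
Viscous term = 150*0.0163*0.031*(1-0.34)^2 / (0.0069^2*0.34^3) = 17643.9
Inertial term = 1.75*53*0.031^2*(1-0.34) / (0.0069*0.34^3) = 216.918
dP/L = 17643.9 + 216.918 = 17860.8 Pa/m
dP = 17860.8 * 7.3 / 1000 = 130.4 kPa

130.4 kPa


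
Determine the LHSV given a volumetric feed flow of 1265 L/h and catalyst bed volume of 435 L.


LHSV = volumetric feed rate / catalyst volume
= 1265 L/h / 435 L
= 2.908 h^-1

2.908 h^-1


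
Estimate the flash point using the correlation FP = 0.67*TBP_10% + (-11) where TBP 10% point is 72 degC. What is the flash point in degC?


FP = 0.67 * 72 + (-11) = 37.24

37.24 degC


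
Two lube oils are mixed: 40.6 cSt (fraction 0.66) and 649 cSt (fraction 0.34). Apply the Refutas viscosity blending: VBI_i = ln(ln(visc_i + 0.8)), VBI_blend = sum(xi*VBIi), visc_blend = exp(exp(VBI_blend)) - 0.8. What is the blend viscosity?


Refutas method: VBN_i = 14.534*ln(ln(visc_i + 0.8)) + 10.975, blended linearly by mass fraction; since VBN is linear in VBI_i = ln(ln(visc_i + 0.8)) and the fractions sum to 1, blend VBI directly: visc = exp(exp(VBI_blend)) - 0.8
VBI_1 = ln(ln(40.6 + 0.8)) = 1.31461
VBI_2 = ln(ln(649 + 0.8)) = 1.86821
VBI_blend = 0.66 * 1.31461 + 0.34 * 1.86821 = 1.50283
visc_blend = exp(exp(1.50283)) - 0.8 = 88.71

88.71 cSt


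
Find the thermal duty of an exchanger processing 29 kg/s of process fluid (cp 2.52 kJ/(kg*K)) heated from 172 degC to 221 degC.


Q = m_dot * cp * delta_T
delta_T = 221 - 172 = 49 K
Q = 29 * 2.52 * 49
= 73.08 * 49
= 3580.92 kW

3580.92 kW


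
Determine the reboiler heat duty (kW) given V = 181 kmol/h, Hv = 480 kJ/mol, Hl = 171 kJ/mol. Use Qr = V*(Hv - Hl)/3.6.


Qr = 181 * (480 - 171) / 3.6 = 181 * 309 / 3.6 = 15540

15540 kW


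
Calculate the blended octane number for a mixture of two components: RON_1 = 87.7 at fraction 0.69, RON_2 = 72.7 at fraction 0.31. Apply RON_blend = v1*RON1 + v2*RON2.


Linear blending: RON_blend = sum(vi * RONi)
Contribution 1: 0.69 * 87.7 = 60.513
Contribution 2: 0.31 * 72.7 = 22.537
RON_blend = 60.513 + 22.537 = 83.05

83.05


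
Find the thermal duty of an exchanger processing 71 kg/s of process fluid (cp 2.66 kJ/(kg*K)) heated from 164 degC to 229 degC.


Q = m_dot * cp * delta_T
delta_T = 229 - 164 = 65 K
Q = 71 * 2.66 * 65
= 188.86 * 65
= 12275.9 kW

12275.9 kW


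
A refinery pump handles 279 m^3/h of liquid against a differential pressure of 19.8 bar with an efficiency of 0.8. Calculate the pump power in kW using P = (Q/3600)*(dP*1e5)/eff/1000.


Q = 279 / 3600 = 0.0775 m^3/s
P = 0.0775 * (19.8 * 1e5) / 0.8 / 1000 = 191.8

191.8 kW


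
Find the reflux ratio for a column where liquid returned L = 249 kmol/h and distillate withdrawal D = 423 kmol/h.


Reflux ratio definition: R = L / D (liquid returned / distillate withdrawn)
L = 249 kmol/h, D = 423 kmol/h
R = 249 / 423 = 0.5887

0.5887


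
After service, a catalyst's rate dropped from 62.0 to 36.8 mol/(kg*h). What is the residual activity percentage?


Activity (%) = (rate_used / rate_fresh) * 100
rate_used = 36.8, rate_fresh = 62.0
= (36.8 / 62.0) * 100
= 0.5935 * 100 = 59.35

59.35 %


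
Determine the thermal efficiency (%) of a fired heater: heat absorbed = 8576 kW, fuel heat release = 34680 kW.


Furnace efficiency = Q_absorbed / Q_fuel * 100
= 8576 / 34680 * 100 = 24.73

24.73 %


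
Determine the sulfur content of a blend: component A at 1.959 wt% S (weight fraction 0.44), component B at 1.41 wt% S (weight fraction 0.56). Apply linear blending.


Linear sulfur blending: S_blend = x1*S1 + x2*S2
Contribution 1: 0.44 * 1.959 = 0.86196 wt%
Contribution 2: 0.56 * 1.41 = 0.7896 wt%
S_blend = 0.86196 + 0.7896 = 1.65156

1.65156 wt%


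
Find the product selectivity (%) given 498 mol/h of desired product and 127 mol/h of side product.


Selectivity = desired / (desired + undesired) * 100
Total products = 498 + 127 = 625 mol/h
S = 498 / 625 * 100
= 0.7968 * 100
= 79.68 %

79.68 %


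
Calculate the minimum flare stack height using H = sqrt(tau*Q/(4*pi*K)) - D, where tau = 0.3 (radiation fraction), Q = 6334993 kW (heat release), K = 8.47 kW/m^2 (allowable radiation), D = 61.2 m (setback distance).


tau*Q/(4*pi*K) = 0.3 * 6334993 / (4 * pi * 8.47) = 17855.6
sqrt(17855.6) = 133.625
H = 133.625 - 61.2 = 72.42

72.42 m


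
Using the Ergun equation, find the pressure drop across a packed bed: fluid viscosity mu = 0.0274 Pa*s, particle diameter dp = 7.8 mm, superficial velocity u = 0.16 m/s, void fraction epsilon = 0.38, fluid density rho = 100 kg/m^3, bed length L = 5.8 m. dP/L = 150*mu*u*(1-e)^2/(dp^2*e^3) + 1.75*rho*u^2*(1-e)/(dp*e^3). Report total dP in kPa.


dp = 7.8 mm = 0.0078 m
Viscous term = 150*0.0274*0.16*(1-0.38)^2 / (0.0078^2*0.38^3) = 75719.1
Inertial term = 1.75*100*0.16^2*(1-0.38) / (0.0078*0.38^3) = 6489.7
dP/L = 75719.1 + 6489.7 = 82208.8 Pa/m
dP = 82208.8 * 5.8 / 1000 = 476.8 kPa

476.8 kPa


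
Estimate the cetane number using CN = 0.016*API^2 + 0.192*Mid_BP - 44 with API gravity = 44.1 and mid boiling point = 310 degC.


CN = 0.016 * 44.1^2 + 0.192 * 310 - 44
CN = 31.11696 + 59.52 - 44 = 46.63696

46.63696


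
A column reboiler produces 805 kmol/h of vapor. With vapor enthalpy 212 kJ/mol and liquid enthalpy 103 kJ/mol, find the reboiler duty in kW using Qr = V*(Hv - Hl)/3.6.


Qr = 805 * (212 - 103) / 3.6 = 805 * 109 / 3.6 = 24370

24370 kW


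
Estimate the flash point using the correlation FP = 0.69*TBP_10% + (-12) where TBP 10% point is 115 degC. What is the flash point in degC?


FP = 0.69 * 115 + (-12) = 67.35

67.35 degC


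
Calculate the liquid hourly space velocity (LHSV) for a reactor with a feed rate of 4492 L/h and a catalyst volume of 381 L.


LHSV = volumetric feed rate / catalyst volume
= 4492 L/h / 381 L
= 11.79 h^-1

11.79 h^-1


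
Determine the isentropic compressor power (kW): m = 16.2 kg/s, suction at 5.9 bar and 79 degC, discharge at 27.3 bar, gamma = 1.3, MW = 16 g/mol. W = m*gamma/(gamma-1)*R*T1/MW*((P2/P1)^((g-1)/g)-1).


Isentropic work: W = m*(gamma/(gamma-1))*(R*T1/MW)*((P2/P1)^((gamma-1)/gamma) - 1)
T1 = 79 + 273.15 = 352.15 K
Pressure ratio = 27.3 / 5.9 = 4.62712
Exponent = (1.3 - 1)/1.3 = 0.230769
(P2/P1)^exp - 1 = 4.62712^0.230769 - 1 = 0.424076
W = 16.2 * 1.3 / 0.3 * 8.314 * 352.15 / 16 * 0.424076 = 5448

5448 kW


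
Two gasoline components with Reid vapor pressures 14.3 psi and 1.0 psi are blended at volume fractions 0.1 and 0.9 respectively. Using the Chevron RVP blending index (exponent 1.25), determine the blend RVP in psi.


Chevron index: RVP_blend = (sum xi*RVPi^1.25)^(1/1.25)
RVP^1.25 terms: 0.1 * 14.3^1.25 + 0.9 * 1.0^1.25 = 3.6808
RVP_blend = 3.6808^(1/1.25) = 2.836

2.836 psi


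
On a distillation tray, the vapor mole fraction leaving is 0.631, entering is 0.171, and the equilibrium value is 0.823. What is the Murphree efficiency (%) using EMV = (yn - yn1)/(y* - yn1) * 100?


Murphree vapor efficiency: EMV = (y_n - y_(n-1)) / (y*_n - y_(n-1)) * 100
EMV = (0.631 - 0.171) / (0.823 - 0.171) * 100 = 0.46 / 0.652 * 100 = 70.55

70.55 %


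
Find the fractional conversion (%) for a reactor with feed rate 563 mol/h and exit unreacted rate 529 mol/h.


X = (F_in - F_out) / F_in * 100
Moles reacted = 563 - 529 = 34
X = 34 / 563 * 100
= 0.06039 * 100
= 6.039 %

6.039 %


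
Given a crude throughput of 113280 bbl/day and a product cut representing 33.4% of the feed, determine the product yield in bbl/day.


Crude throughput = 113280 bbl/day
Fraction yield = 33.4%
yield = throughput * fraction / 100
yield = 113280 * 33.4 / 100 = 37835.52

37835.52 bbl/day


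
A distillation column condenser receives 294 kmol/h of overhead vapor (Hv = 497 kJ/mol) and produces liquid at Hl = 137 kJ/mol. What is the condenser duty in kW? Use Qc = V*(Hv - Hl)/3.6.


Qc = 294 * (497 - 137) / 3.6 = 294 * 360 / 3.6 = 29400

29400 kW


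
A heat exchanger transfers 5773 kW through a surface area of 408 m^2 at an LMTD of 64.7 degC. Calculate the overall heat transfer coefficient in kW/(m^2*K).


From Q = U*A*LMTD, U = Q / (A * LMTD)
U = 5773 / (408 * 64.7) = 5773 / 26397.6 = 0.2187

0.2187 kW/(m^2*K)


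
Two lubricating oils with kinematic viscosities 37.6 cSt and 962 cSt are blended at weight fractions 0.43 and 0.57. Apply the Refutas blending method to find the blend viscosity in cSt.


Refutas method: VBN_i = 14.534*ln(ln(visc_i + 0.8)) + 10.975, blended linearly by mass fraction; since VBN is linear in VBI_i = ln(ln(visc_i + 0.8)) and the fractions sum to 1, blend VBI directly: visc = exp(exp(VBI_blend)) - 0.8
VBI_1 = ln(ln(37.6 + 0.8)) = 1.29419
VBI_2 = ln(ln(962 + 0.8)) = 1.92714
VBI_blend = 0.43 * 1.29419 + 0.57 * 1.92714 = 1.65497
visc_blend = exp(exp(1.65497)) - 0.8 = 186.5

186.5 cSt


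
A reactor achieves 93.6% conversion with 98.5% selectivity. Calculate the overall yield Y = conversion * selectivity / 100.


Overall yield = conversion (%) * selectivity (%) / 100
Conversion = 93.6%, Selectivity = 98.5%
Y = 93.6 * 98.5 / 100
= 92.196 %

92.196 %


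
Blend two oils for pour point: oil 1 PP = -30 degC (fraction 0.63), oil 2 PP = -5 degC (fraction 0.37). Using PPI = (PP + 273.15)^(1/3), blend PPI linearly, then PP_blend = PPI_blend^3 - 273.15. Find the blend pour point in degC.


PPI_1 = (-30 + 273.15)^(1/3) = 6.241535
PPI_2 = (-5 + 273.15)^(1/3) = 6.448508
PPI_blend = 0.63 * 6.241535 + 0.37 * 6.448508 = 6.318115
PP_blend = 6.318115^3 - 273.15 = 252.2102 - 273.15 = -20.94

-20.94 degC


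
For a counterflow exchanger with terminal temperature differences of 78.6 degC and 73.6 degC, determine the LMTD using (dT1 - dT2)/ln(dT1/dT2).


LMTD = (dT1 - dT2) / ln(dT1/dT2)
= (78.6 - 73.6) / ln(78.6 / 73.6) = 5 / 0.0657267 = 76.07

76.07 degC


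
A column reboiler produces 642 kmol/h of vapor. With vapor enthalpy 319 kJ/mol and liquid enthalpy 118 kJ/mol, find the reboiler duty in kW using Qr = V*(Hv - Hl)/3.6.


Qr = 642 * (319 - 118) / 3.6 = 642 * 201 / 3.6 = 35840

35840 kW


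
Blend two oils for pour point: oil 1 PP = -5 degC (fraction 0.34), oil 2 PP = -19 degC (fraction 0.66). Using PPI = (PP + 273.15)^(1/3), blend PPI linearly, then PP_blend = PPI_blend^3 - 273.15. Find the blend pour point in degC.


PPI_1 = (-5 + 273.15)^(1/3) = 6.448508
PPI_2 = (-19 + 273.15)^(1/3) = 6.334272
PPI_blend = 0.34 * 6.448508 + 0.66 * 6.334272 = 6.373112
PP_blend = 6.373112^3 - 273.15 = 258.8539 - 273.15 = -14.3

-14.3 degC


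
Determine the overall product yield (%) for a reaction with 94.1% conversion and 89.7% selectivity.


Overall yield = conversion (%) * selectivity (%) / 100
Conversion = 94.1%, Selectivity = 89.7%
Y = 94.1 * 89.7 / 100
= 84.4077 %

84.4077 %


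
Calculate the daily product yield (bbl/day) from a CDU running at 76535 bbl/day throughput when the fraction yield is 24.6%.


Crude throughput = 76535 bbl/day
Fraction yield = 24.6%
yield = throughput * fraction / 100
yield = 76535 * 24.6 / 100 = 18827.61

18827.61 bbl/day


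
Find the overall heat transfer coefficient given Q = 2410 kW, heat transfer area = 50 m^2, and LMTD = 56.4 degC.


From Q = U*A*LMTD, U = Q / (A * LMTD)
U = 2410 / (50 * 56.4) = 2410 / 2820 = 0.8546

0.8546 kW/(m^2*K)


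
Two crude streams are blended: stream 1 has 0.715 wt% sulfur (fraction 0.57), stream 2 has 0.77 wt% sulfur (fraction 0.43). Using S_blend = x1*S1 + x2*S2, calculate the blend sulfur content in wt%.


Linear sulfur blending: S_blend = x1*S1 + x2*S2
Contribution 1: 0.57 * 0.715 = 0.40755 wt%
Contribution 2: 0.43 * 0.77 = 0.3311 wt%
S_blend = 0.40755 + 0.3311 = 0.73865

0.73865 wt%


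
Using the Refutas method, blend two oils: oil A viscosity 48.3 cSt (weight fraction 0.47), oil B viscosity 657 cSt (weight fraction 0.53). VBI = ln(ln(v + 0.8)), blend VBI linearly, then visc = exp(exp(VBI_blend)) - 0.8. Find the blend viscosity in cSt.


Refutas method: VBN_i = 14.534*ln(ln(visc_i + 0.8)) + 10.975, blended linearly by mass fraction; since VBN is linear in VBI_i = ln(ln(visc_i + 0.8)) and the fractions sum to 1, blend VBI directly: visc = exp(exp(VBI_blend)) - 0.8
VBI_1 = ln(ln(48.3 + 0.8)) = 1.3594
VBI_2 = ln(ln(657 + 0.8)) = 1.87009
VBI_blend = 0.47 * 1.3594 + 0.53 * 1.87009 = 1.63007
visc_blend = exp(exp(1.63007)) - 0.8 = 163.9

163.9 cSt


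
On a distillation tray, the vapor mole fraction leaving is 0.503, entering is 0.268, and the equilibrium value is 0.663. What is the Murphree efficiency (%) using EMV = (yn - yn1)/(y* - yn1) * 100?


Murphree vapor efficiency: EMV = (y_n - y_(n-1)) / (y*_n - y_(n-1)) * 100
EMV = (0.503 - 0.268) / (0.663 - 0.268) * 100 = 0.235 / 0.395 * 100 = 59.49

59.49 %


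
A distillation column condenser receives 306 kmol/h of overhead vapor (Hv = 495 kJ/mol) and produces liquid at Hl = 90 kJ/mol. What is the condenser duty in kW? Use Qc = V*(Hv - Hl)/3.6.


Qc = 306 * (495 - 90) / 3.6 = 306 * 405 / 3.6 = 34420

34420 kW


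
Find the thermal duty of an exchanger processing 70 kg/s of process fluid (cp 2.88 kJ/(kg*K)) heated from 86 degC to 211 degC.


Q = m_dot * cp * delta_T
delta_T = 211 - 86 = 125 K
Q = 70 * 2.88 * 125
= 201.6 * 125
= 25200 kW

25200 kW


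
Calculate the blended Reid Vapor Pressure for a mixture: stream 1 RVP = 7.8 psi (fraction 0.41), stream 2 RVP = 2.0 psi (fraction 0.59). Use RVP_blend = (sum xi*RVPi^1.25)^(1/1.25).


Chevron index: RVP_blend = (sum xi*RVPi^1.25)^(1/1.25)
RVP^1.25 terms: 0.41 * 7.8^1.25 + 0.59 * 2.0^1.25 = 6.7477
RVP_blend = 6.7477^(1/1.25) = 4.606

4.606 psi


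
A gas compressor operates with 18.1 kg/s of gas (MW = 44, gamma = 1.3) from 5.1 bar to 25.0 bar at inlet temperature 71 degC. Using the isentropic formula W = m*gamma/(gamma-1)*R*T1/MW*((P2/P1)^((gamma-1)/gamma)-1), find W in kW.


Isentropic work: W = m*(gamma/(gamma-1))*(R*T1/MW)*((P2/P1)^((gamma-1)/gamma) - 1)
T1 = 71 + 273.15 = 344.15 K
Pressure ratio = 25.0 / 5.1 = 4.90196
Exponent = (1.3 - 1)/1.3 = 0.230769
(P2/P1)^exp - 1 = 4.90196^0.230769 - 1 = 0.443165
W = 18.1 * 1.3 / 0.3 * 8.314 * 344.15 / 44 * 0.443165 = 2260

2260 kW


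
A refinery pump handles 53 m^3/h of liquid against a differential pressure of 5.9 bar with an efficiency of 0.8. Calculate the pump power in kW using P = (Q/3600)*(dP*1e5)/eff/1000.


Q = 53 / 3600 = 0.0147222 m^3/s
P = 0.0147222 * (5.9 * 1e5) / 0.8 / 1000 = 10.86

10.86 kW


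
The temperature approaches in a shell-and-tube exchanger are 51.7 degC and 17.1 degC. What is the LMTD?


LMTD = (dT1 - dT2) / ln(dT1/dT2)
= (51.7 - 17.1) / ln(51.7 / 17.1) = 34.6 / 1.10638 = 31.27

31.27 degC


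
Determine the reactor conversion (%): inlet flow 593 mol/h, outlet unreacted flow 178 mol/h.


X = (F_in - F_out) / F_in * 100
Moles reacted = 593 - 178 = 415
X = 415 / 593 * 100
= 0.6998 * 100
= 69.98 %

69.98 %


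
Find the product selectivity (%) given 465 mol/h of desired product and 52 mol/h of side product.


Selectivity = desired / (desired + undesired) * 100
Total products = 465 + 52 = 517 mol/h
S = 465 / 517 * 100
= 0.8994 * 100
= 89.94 %

89.94 %


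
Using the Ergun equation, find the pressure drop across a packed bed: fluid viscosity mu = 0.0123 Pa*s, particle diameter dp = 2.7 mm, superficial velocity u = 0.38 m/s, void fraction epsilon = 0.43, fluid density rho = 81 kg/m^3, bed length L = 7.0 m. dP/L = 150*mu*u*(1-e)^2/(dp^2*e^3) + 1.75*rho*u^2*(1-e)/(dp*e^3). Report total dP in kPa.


dp = 2.7 mm = 0.0027 m
Viscous term = 150*0.0123*0.38*(1-0.43)^2 / (0.0027^2*0.43^3) = 393004
Inertial term = 1.75*81*0.38^2*(1-0.43) / (0.0027*0.43^3) = 54349.6
dP/L = 393004 + 54349.6 = 447354 Pa/m
dP = 447354 * 7.0 / 1000 = 3131 kPa

3131 kPa


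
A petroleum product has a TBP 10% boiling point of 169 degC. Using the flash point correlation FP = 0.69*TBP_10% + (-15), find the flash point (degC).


FP = 0.69 * 169 + (-15) = 101.61

101.61 degC


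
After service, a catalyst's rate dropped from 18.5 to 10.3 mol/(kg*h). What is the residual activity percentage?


Activity (%) = (rate_used / rate_fresh) * 100
rate_used = 10.3, rate_fresh = 18.5
= (10.3 / 18.5) * 100
= 0.5568 * 100 = 55.68

55.68 %


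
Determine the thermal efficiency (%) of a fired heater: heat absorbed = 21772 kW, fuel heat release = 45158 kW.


Furnace efficiency = Q_absorbed / Q_fuel * 100
= 21772 / 45158 * 100 = 48.21

48.21 %


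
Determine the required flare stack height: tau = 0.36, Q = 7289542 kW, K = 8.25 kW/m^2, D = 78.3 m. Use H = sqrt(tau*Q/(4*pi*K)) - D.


tau*Q/(4*pi*K) = 0.36 * 7289542 / (4 * pi * 8.25) = 25312.7
sqrt(25312.7) = 159.1
H = 159.1 - 78.3 = 80.80

80.80 m


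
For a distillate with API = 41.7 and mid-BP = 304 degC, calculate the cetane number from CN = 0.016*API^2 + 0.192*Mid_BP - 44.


CN = 0.016 * 41.7^2 + 0.192 * 304 - 44
CN = 27.82224 + 58.368 - 44 = 42.19024

42.19024


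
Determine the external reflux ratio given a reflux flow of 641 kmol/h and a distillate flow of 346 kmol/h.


Reflux ratio definition: R = L / D (liquid returned / distillate withdrawn)
L = 641 kmol/h, D = 346 kmol/h
R = 641 / 346 = 1.853

1.853


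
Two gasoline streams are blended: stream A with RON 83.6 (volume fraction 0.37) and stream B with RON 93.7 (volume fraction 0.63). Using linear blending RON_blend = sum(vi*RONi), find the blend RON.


Linear blending: RON_blend = sum(vi * RONi)
Contribution 1: 0.37 * 83.6 = 30.932
Contribution 2: 0.63 * 93.7 = 59.031
RON_blend = 30.932 + 59.031 = 89.963

89.963


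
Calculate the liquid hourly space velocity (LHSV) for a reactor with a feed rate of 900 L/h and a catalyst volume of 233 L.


LHSV = volumetric feed rate / catalyst volume
= 900 L/h / 233 L
= 3.863 h^-1

3.863 h^-1


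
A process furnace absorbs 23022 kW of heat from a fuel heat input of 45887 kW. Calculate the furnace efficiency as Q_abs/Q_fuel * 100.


Furnace efficiency = Q_absorbed / Q_fuel * 100
= 23022 / 45887 * 100 = 50.17

50.17 %


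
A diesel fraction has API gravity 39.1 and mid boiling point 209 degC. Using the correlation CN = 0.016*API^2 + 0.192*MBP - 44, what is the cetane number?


CN = 0.016 * 39.1^2 + 0.192 * 209 - 44
CN = 24.46096 + 40.128 - 44 = 20.58896

20.58896
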